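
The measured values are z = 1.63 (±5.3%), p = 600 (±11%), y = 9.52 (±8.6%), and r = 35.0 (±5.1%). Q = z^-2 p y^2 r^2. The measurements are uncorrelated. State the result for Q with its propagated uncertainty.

For a monomial Q ∝ z^-2, p, y^2, r^2, fractional errors add in quadrature:
  (-2·δz/z)² = (-2×0.0530)² = 0.0112;  (1·δp/p)² = (1×0.110)² = 0.0121;  (2·δy/y)² = (2×0.0860)² = 0.0296;  (2·δr/r)² = (2×0.0510)² = 0.0104
δQ/Q = √(0.0633) = 0.252
Q = 2.51e+07, so δQ = 0.252 × 2.51e+07 = 6.31e+06.

(2.51 ± 0.631) × 10^7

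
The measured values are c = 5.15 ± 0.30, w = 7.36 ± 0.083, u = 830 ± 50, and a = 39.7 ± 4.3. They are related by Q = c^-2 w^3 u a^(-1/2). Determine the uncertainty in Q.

289

Each factor contributes (exponent × relative error)² to (δQ/Q)²:
  (-2·δc/c)² = (-2×0.0583)² = 0.0136;  (3·δw/w)² = (3×0.0113)² = 0.00114;  (1·δu/u)² = (1×0.0602)² = 0.00363;  (−½·δa/a)² = (-0.5×0.108)² = 0.00293
δQ/Q = √(0.0213) = 0.146
Q = 1980, so δQ = 0.146 × 1980 = 289.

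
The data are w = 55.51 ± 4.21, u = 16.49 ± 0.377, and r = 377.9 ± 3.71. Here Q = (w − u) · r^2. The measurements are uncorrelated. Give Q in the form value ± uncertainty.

Let h = w − u = 39.02. δh = √(δw² + δu²) = √(17.7 + 0.142) = 4.23, so δh/h = 0.108.
Q is then a monomial in h, r:
δQ/Q = √((δh/h)² + (2·δr/r)²) = √(0.0117 + 0.000386) = 0.110
Q = 5.572e+06, so δQ = 0.110 × 5.572e+06 = 6.13e+05.

(5.572 ± 0.613) × 10^6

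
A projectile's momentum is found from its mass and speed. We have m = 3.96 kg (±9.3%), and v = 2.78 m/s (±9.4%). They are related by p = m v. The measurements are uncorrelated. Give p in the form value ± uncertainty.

Products/powers → add relative errors in quadrature, weighted by exponent:
  (1·δm/m)² = (1×0.0930)² = 0.00865;  (1·δv/v)² = (1×0.0940)² = 0.00884
δp/p = √(0.0175) = 0.132
p = 11.0 kg·m/s, so δp = 0.132 × 11.0 = 1.46 kg·m/s.

11.0 ± 1.46 kg·m/s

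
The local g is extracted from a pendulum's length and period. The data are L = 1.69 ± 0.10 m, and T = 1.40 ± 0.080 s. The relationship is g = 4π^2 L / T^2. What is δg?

4.38 m/s^2

Products/powers → add relative errors in quadrature, weighted by exponent:
  (1·δL/L)² = (1×0.0592)² = 0.00350;  (-2·δT/T)² = (-2×0.0571)² = 0.0131
δg/g = √(0.0166) = 0.129
g = 34.0 m/s^2, so δg = 0.129 × 34.0 = 4.38 m/s^2.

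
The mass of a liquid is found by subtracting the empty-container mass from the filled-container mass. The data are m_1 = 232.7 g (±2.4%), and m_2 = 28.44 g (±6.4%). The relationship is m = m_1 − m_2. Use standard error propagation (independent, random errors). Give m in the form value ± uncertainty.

204.3 ± 5.87 g

Absolute uncertainties add in quadrature for a linear combination:
  (δm_1)² = 31.2;  (δm_2)² = 3.31
δm = √(34.5) = 5.87 g
m = 204.3 g.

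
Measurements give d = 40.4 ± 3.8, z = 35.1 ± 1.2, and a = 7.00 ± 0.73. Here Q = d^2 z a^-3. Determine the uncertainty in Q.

61.2

Each factor contributes (exponent × relative error)² to (δQ/Q)²:
  (2·δd/d)² = (2×0.0941)² = 0.0354;  (1·δz/z)² = (1×0.0342)² = 0.00117;  (-3·δa/a)² = (-3×0.104)² = 0.0979
δQ/Q = √(0.134) = 0.367
Q = 167, so δQ = 0.367 × 167 = 61.2.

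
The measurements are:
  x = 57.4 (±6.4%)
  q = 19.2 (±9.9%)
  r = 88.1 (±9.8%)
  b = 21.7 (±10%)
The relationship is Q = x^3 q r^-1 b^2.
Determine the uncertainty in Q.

6.02e+06

Since Q is a product/quotient, work with relative uncertainties:
  (3·δx/x)² = (3×0.0640)² = 0.0369;  (1·δq/q)² = (1×0.0990)² = 0.00980;  (-1·δr/r)² = (-1×0.0980)² = 0.00960;  (2·δb/b)² = (2×0.100)² = 0.0400
δQ/Q = √(0.0963) = 0.310
Q = 1.94e+07, so δQ = 0.310 × 1.94e+07 = 6.02e+06.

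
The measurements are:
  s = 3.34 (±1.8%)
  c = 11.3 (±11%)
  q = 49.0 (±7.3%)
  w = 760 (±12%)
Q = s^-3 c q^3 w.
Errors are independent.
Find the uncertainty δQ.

For a monomial Q ∝ s^-3, c, q^3, w, fractional errors add in quadrature:
  (-3·δs/s)² = (-3×0.0180)² = 0.00292;  (1·δc/c)² = (1×0.110)² = 0.0121;  (3·δq/q)² = (3×0.0730)² = 0.0480;  (1·δw/w)² = (1×0.120)² = 0.0144
δQ/Q = √(0.0774) = 0.278
Q = 2.71e+07, so δQ = 0.278 × 2.71e+07 = 7.54e+06.

7.54e+06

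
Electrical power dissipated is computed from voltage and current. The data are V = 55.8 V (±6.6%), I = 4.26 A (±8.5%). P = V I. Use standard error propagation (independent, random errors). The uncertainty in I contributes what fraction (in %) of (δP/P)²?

62.4%

(δP/P)² = (1·δV/V)² + (1·δI/I)²
  V term: (1×0.0660)² = 0.00436
  I term: (1×0.0850)² = 0.00723
Total = 0.0116. Share from I = 0.00723/0.0116 = 0.624.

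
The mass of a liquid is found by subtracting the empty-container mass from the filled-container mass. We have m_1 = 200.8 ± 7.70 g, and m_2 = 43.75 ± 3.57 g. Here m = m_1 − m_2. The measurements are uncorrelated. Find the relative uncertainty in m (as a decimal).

0.0540

For a sum/difference, combine absolute errors in quadrature:
  (δm_1)² = 59.3;  (δm_2)² = 12.7
δm = √(72.0) = 8.49 g
m = 157.1 g, so δm/m = 8.49/157.1 = 0.0540.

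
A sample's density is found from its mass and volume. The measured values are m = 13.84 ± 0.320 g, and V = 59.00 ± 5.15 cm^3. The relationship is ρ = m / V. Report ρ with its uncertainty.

0.2346 ± 0.0212 g/cm^3

Relative error in a monomial: (δρ/ρ)² = Σ (nᵢ · δxᵢ/xᵢ)².
  (1·δm/m)² = (1×0.0231)² = 0.000535;  (-1·δV/V)² = (-1×0.0873)² = 0.00762
δρ/ρ = √(0.00815) = 0.0903
ρ = 0.2346 g/cm^3, so δρ = 0.0903 × 0.2346 = 0.0212 g/cm^3.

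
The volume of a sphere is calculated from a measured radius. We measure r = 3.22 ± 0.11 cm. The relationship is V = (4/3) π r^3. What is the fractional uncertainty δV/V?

0.102

V ∝ r^3, so δV/V = |3| · δr/r = 3 × 0.0342 = 0.102.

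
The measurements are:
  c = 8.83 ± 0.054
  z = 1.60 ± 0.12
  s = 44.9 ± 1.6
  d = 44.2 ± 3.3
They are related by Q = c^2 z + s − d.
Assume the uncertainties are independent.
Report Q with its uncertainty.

125 ± 10.2

Let p = c^2·z = 125. δp/p = √((2·δc/c)² + (1·δz/z)²) = √(0.000150 + 0.00562) = 0.0760, so δp = 9.48.
Q = p + s − d: δQ = √(δp² + δs² + δd²) = √(89.9 + 2.56 + 10.9) = 10.2
Q = 125.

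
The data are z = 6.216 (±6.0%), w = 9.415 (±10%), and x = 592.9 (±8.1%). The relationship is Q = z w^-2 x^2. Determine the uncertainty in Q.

Relative error in a monomial: (δQ/Q)² = Σ (nᵢ · δxᵢ/xᵢ)².
  (1·δz/z)² = (1×0.0600)² = 0.00360;  (-2·δw/w)² = (-2×0.100)² = 0.0400;  (2·δx/x)² = (2×0.0810)² = 0.0262
δQ/Q = √(0.0698) = 0.264
Q = 24650, so δQ = 0.264 × 24650 = 6510.

6510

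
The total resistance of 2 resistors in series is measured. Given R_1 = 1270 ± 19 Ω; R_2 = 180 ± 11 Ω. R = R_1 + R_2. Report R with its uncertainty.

Sums and differences: (δR)² = Σ (cᵢ δxᵢ)².
  (δR_1)² = 361;  (δR_2)² = 121
δR = √(482) = 22.0 Ω
R = 1450 Ω.

1450 ± 22.0 Ω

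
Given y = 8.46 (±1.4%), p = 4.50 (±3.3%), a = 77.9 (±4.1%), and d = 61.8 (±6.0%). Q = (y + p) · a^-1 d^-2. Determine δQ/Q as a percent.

Let u = y + p = 13.0. δu = √(δy² + δp²) = √(0.0140 + 0.0221) = 0.190, so δu/u = 0.0147.
Q is then a monomial in u, a, d:
δQ/Q = √((δu/u)² + (-1·δa/a)² + (-2·δd/d)²) = √(0.000215 + 0.00168 + 0.0144) = 0.128

12.8%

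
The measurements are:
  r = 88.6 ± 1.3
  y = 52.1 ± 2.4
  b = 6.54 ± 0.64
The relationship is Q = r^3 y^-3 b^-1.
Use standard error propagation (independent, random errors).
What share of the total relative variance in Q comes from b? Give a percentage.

(δQ/Q)² = (3·δr/r)² + (-3·δy/y)² + (-1·δb/b)²
  r term: (3×0.0147)² = 0.00194
  y term: (-3×0.0461)² = 0.0191
  b term: (-1×0.0979)² = 0.00958
Total = 0.0306. Share from b = 0.00958/0.0306 = 0.313.

31.3%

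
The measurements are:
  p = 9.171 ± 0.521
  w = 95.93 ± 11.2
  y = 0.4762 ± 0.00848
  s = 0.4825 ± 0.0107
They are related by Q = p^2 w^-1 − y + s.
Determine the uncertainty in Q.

Let h = p^2·w^-1 = 0.8768. δh/h = √((2·δp/p)² + (-1·δw/w)²) = √(0.0129 + 0.0136) = 0.163, so δh = 0.143.
Q = h − y + s: δQ = √(δh² + δy² + δs²) = √(0.0204 + 7.19e-05 + 0.000114) = 0.143

0.143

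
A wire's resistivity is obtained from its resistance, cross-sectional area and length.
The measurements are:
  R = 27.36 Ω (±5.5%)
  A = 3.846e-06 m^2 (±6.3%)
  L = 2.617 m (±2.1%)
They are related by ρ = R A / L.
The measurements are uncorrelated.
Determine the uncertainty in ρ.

Each factor contributes (exponent × relative error)² to (δρ/ρ)²:
  (1·δR/R)² = (1×0.0550)² = 0.00302;  (1·δA/A)² = (1×0.0630)² = 0.00397;  (-1·δL/L)² = (-1×0.0210)² = 0.000441
δρ/ρ = √(0.00744) = 0.0862
ρ = 4.021e-05 Ω·m, so δρ = 0.0862 × 4.021e-05 = 3.47e-06 Ω·m.

3.47e-06 Ω·m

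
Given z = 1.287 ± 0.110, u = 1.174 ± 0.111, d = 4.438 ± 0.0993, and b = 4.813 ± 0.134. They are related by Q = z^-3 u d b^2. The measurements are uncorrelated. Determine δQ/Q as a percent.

Since Q is a product/quotient, work with relative uncertainties:
  (-3·δz/z)² = (-3×0.0855)² = 0.0657;  (1·δu/u)² = (1×0.0945)² = 0.00894;  (1·δd/d)² = (1×0.0224)² = 0.000501;  (2·δb/b)² = (2×0.0278)² = 0.00310
δQ/Q = √(0.0783) = 0.280

28.0%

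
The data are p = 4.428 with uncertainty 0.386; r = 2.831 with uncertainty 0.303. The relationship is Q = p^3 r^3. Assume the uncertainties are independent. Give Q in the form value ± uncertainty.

Q is a product of powers, so relative uncertainties combine in quadrature:
  (3·δp/p)² = (3×0.0872)² = 0.0684;  (3·δr/r)² = (3×0.107)² = 0.103
δQ/Q = √(0.171) = 0.414
Q = 1970, so δQ = 0.414 × 1970 = 816.

1970 ± 816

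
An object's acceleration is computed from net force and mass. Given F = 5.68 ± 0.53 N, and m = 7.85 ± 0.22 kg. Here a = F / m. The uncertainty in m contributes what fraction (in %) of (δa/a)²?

(δa/a)² = (1·δF/F)² + (-1·δm/m)²
  F term: (1×0.0933)² = 0.00871
  m term: (-1×0.0280)² = 0.000785
Total = 0.00949. Share from m = 0.000785/0.00949 = 0.0827.

8.27%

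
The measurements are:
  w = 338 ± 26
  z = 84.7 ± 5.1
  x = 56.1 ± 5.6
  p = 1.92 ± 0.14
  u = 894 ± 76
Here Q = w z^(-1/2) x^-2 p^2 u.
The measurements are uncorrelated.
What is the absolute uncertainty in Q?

For a monomial Q ∝ w, z^(-1/2), x^-2, p^2, u, fractional errors add in quadrature:
  (1·δw/w)² = (1×0.0769)² = 0.00592;  (−½·δz/z)² = (-0.5×0.0602)² = 0.000906;  (-2·δx/x)² = (-2×0.0998)² = 0.0399;  (2·δp/p)² = (2×0.0729)² = 0.0213;  (1·δu/u)² = (1×0.0850)² = 0.00723
δQ/Q = √(0.0752) = 0.274
Q = 38.5, so δQ = 0.274 × 38.5 = 10.5.

10.5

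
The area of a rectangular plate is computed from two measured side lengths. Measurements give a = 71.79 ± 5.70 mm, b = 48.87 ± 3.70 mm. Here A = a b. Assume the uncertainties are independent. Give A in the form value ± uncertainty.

3508 ± 385 mm^2

Since A is a product/quotient, work with relative uncertainties:
  (1·δa/a)² = (1×0.0794)² = 0.00630;  (1·δb/b)² = (1×0.0757)² = 0.00573
δA/A = √(0.0120) = 0.110
A = 3508 mm^2, so δA = 0.110 × 3508 = 385 mm^2.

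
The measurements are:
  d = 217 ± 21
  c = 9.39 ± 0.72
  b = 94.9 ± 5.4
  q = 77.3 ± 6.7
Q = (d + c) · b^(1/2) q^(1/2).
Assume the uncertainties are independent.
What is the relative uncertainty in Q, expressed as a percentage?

Let u = d + c = 226. δu = √(δd² + δc²) = √(441 + 0.518) = 21.0, so δu/u = 0.0928.
Q is then a monomial in u, b, q:
δQ/Q = √((δu/u)² + (½·δb/b)² + (½·δq/q)²) = √(0.00861 + 0.000809 + 0.00188) = 0.106

10.6%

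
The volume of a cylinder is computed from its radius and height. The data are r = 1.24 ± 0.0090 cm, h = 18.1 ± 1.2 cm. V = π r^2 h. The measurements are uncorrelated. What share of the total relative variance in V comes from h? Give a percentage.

(δV/V)² = (2·δr/r)² + (1·δh/h)²
  r term: (2×0.00726)² = 0.000211
  h term: (1×0.0663)² = 0.00440
Total = 0.00461. Share from h = 0.00440/0.00461 = 0.954.

95.4%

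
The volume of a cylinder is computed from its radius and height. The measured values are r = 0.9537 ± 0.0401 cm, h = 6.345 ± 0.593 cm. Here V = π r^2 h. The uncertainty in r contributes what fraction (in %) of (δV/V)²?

44.7%

(δV/V)² = (2·δr/r)² + (1·δh/h)²
  r term: (2×0.0420)² = 0.00707
  h term: (1×0.0935)² = 0.00873
Total = 0.0158. Share from r = 0.00707/0.0158 = 0.447.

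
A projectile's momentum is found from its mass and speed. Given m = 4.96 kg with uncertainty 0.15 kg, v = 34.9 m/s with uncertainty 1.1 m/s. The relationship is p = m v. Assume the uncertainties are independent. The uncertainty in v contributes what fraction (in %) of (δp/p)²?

52.1%

(δp/p)² = (1·δm/m)² + (1·δv/v)²
  m term: (1×0.0302)² = 0.000915
  v term: (1×0.0315)² = 0.000993
Total = 0.00191. Share from v = 0.000993/0.00191 = 0.521.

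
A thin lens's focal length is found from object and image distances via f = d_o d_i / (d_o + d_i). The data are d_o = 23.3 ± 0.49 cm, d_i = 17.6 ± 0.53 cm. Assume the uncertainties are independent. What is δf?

∂f/∂d_o = (d_i/(d_o+d_i))² = 0.185;  ∂f/∂d_i = (d_o/(d_o+d_i))² = 0.325
δf = √((∂f/∂d_o · δd_o)² + (∂f/∂d_i · δd_i)²) = √(0.00823 + 0.0296) = 0.194 cm

0.194 cm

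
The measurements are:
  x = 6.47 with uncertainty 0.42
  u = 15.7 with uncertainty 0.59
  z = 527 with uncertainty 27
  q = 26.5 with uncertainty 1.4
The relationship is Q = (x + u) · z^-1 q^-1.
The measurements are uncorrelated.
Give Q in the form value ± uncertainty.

Let w = x + u = 22.2. δw = √(δx² + δu²) = √(0.176 + 0.348) = 0.724, so δw/w = 0.0327.
Q is then a monomial in w, z, q:
δQ/Q = √((δw/w)² + (-1·δz/z)² + (-1·δq/q)²) = √(0.00107 + 0.00262 + 0.00279) = 0.0805
Q = 0.00159, so δQ = 0.0805 × 0.00159 = 0.000128.

0.00159 ± 0.000128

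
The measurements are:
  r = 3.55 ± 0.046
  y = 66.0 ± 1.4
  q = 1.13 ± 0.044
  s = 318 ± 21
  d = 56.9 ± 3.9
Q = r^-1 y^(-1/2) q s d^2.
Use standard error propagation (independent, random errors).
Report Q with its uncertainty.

Q is a product of powers, so relative uncertainties combine in quadrature:
  (-1·δr/r)² = (-1×0.0130)² = 0.000168;  (−½·δy/y)² = (-0.5×0.0212)² = 0.000112;  (1·δq/q)² = (1×0.0389)² = 0.00152;  (1·δs/s)² = (1×0.0660)² = 0.00436;  (2·δd/d)² = (2×0.0685)² = 0.0188
δQ/Q = √(0.0249) = 0.158
Q = 40300, so δQ = 0.158 × 40300 = 6370.

40300 ± 6370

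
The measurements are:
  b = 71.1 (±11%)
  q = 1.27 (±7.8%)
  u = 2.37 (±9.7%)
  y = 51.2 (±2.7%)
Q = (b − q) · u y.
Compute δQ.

Let w = b − q = 69.8. δw = √(δb² + δq²) = √(61.2 + 0.00981) = 7.82, so δw/w = 0.112.
Q is then a monomial in w, u, y:
δQ/Q = √((δw/w)² + (1·δu/u)² + (1·δy/y)²) = √(0.0125 + 0.00941 + 0.000729) = 0.151
Q = 8470, so δQ = 0.151 × 8470 = 1280.

1280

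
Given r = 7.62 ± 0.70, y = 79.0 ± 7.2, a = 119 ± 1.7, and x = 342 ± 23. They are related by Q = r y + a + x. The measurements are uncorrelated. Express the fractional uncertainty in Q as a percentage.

7.64%

Let p = r·y = 602. δp/p = √((1·δr/r)² + (1·δy/y)²) = √(0.00844 + 0.00831) = 0.129, so δp = 77.9.
Q = p + a + x: δQ = √(δp² + δa² + δx²) = √(6070 + 2.89 + 529) = 81.2
Q = 1060, so δQ/Q = 81.2/1060 = 0.0764.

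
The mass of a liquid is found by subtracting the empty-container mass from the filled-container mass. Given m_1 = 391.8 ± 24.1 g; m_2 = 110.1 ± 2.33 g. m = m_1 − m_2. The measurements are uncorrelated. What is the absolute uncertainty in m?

m is a linear combination, so absolute uncertainties add in quadrature:
  (δm_1)² = 581;  (δm_2)² = 5.43
δm = √(586) = 24.2 g

24.2 g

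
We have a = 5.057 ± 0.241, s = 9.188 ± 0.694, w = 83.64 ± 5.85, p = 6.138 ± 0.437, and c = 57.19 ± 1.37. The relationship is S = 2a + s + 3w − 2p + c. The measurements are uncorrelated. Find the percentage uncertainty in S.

Each term contributes (cᵢ δxᵢ)² to (δS)²:
  (2·δa)² = 0.232;  (δs)² = 0.482;  (3·δw)² = 308;  (2·δp)² = 0.764;  (δc)² = 1.88
δS = √(311) = 17.6
S = 315.1, so δS/S = 17.6/315.1 = 0.0560.

5.60%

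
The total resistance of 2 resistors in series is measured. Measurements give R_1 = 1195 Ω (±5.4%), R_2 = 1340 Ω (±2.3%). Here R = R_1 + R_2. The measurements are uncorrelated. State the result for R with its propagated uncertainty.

2535 ± 71.5 Ω

Each term contributes (cᵢ δxᵢ)² to (δR)²:
  (δR_1)² = 4160;  (δR_2)² = 950
δR = √(5110) = 71.5 Ω
R = 2535 Ω.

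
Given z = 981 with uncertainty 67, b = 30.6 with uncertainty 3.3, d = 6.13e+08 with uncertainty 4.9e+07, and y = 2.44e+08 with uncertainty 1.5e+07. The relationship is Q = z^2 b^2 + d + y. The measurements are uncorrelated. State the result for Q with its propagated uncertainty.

Let p = z^2·b^2 = 9.01e+08. δp/p = √((2·δz/z)² + (2·δb/b)²) = √(0.0187 + 0.0465) = 0.255, so δp = 2.3e+08.
Q = p + d + y: δQ = √(δp² + δd² + δy²) = √(5.29e+16 + 2.4e+15 + 2.25e+14) = 2.36e+08
Q = 1.76e+09.

(1.76 ± 0.236) × 10^9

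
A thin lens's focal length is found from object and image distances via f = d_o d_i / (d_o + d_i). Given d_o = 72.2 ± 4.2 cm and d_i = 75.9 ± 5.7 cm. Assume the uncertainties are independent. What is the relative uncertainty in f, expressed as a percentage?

4.72%

∂f/∂d_o = (d_i/(d_o+d_i))² = 0.263;  ∂f/∂d_i = (d_o/(d_o+d_i))² = 0.238
δf = √((∂f/∂d_o · δd_o)² + (∂f/∂d_i · δd_i)²) = √(1.22 + 1.84) = 1.75 cm
f = 37.0 cm, so δf/f = 1.75/37.0 = 0.0472.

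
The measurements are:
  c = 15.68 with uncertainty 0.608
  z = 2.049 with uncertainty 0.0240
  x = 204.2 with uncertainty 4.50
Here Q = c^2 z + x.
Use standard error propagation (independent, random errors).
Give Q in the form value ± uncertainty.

Let p = c^2·z = 503.8. δp/p = √((2·δc/c)² + (1·δz/z)²) = √(0.00601 + 0.000137) = 0.0784, so δp = 39.5.
Q = p + x: δQ = √(δp² + δx²) = √(1560 + 20.2) = 39.8
Q = 708.0.

708.0 ± 39.8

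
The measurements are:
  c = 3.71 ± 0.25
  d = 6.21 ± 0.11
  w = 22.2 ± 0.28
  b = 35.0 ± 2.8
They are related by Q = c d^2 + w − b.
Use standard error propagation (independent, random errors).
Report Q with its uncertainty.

Let p = c·d^2 = 143. δp/p = √((1·δc/c)² + (2·δd/d)²) = √(0.00454 + 0.00126) = 0.0761, so δp = 10.9.
Q = p + w − b: δQ = √(δp² + δw² + δb²) = √(119 + 0.0784 + 7.84) = 11.2
Q = 130.

130 ± 11.2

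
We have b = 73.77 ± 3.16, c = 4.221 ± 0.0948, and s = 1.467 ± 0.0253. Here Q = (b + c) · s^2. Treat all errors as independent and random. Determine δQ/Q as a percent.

5.32%

Let u = b + c = 77.99. δu = √(δb² + δc²) = √(9.99 + 0.00899) = 3.16, so δu/u = 0.0405.
Q is then a monomial in u, s:
δQ/Q = √((δu/u)² + (2·δs/s)²) = √(0.00164 + 0.00119) = 0.0532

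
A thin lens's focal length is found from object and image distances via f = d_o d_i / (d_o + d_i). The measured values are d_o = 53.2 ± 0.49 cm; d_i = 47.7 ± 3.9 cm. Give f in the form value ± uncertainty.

∂f/∂d_o = (d_i/(d_o+d_i))² = 0.223;  ∂f/∂d_i = (d_o/(d_o+d_i))² = 0.278
δf = √((∂f/∂d_o · δd_o)² + (∂f/∂d_i · δd_i)²) = √(0.0120 + 1.18) = 1.09 cm
f = 25.2 cm.

25.2 ± 1.09 cm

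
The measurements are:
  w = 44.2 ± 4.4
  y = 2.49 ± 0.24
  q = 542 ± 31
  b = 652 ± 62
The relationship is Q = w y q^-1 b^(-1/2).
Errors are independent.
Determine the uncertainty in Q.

0.00125

For a monomial Q ∝ w, y, q^-1, b^(-1/2), fractional errors add in quadrature:
  (1·δw/w)² = (1×0.0995)² = 0.00991;  (1·δy/y)² = (1×0.0964)² = 0.00929;  (-1·δq/q)² = (-1×0.0572)² = 0.00327;  (−½·δb/b)² = (-0.5×0.0951)² = 0.00226
δQ/Q = √(0.0247) = 0.157
Q = 0.00795, so δQ = 0.157 × 0.00795 = 0.00125.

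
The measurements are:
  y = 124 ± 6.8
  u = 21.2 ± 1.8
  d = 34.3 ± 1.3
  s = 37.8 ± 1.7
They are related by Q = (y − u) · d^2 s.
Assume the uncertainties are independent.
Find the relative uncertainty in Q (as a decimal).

0.112

Let w = y − u = 103. δw = √(δy² + δu²) = √(46.2 + 3.24) = 7.03, so δw/w = 0.0684.
Q is then a monomial in w, d, s:
δQ/Q = √((δw/w)² + (2·δd/d)² + (1·δs/s)²) = √(0.00468 + 0.00575 + 0.00202) = 0.112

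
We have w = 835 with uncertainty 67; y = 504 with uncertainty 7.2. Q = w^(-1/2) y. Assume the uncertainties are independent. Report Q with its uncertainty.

17.4 ± 0.743

Products/powers → add relative errors in quadrature, weighted by exponent:
  (−½·δw/w)² = (-0.5×0.0802)² = 0.00161;  (1·δy/y)² = (1×0.0143)² = 0.000204
δQ/Q = √(0.00181) = 0.0426
Q = 17.4, so δQ = 0.0426 × 17.4 = 0.743.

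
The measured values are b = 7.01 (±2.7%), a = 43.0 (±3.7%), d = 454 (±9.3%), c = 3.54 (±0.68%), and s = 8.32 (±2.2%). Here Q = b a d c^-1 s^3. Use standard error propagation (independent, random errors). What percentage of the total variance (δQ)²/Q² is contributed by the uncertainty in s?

(δQ/Q)² = (1·δb/b)² + (1·δa/a)² + (1·δd/d)² + (-1·δc/c)² + (3·δs/s)²
  b term: (1×0.0270)² = 0.000729
  a term: (1×0.0370)² = 0.00137
  d term: (1×0.0930)² = 0.00865
  c term: (-1×0.00680)² = 4.62e-05
  s term: (3×0.0220)² = 0.00436
Total = 0.0151. Share from s = 0.00436/0.0151 = 0.288.

28.8%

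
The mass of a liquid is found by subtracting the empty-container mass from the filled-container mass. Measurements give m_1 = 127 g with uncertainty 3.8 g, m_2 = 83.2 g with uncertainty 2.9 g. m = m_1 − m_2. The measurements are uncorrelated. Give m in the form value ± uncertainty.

Absolute uncertainties add in quadrature for a linear combination:
  (δm_1)² = 14.4;  (δm_2)² = 8.41
δm = √(22.9) = 4.78 g
m = 43.8 g.

43.8 ± 4.78 g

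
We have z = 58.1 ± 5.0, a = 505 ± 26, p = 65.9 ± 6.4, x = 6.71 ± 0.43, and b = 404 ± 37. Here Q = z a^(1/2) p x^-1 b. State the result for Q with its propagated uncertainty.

(5.18 ± 0.897) × 10^6

Since Q is a product/quotient, work with relative uncertainties:
  (1·δz/z)² = (1×0.0861)² = 0.00741;  (½·δa/a)² = (0.5×0.0515)² = 0.000663;  (1·δp/p)² = (1×0.0971)² = 0.00943;  (-1·δx/x)² = (-1×0.0641)² = 0.00411;  (1·δb/b)² = (1×0.0916)² = 0.00839
δQ/Q = √(0.0300) = 0.173
Q = 5.18e+06, so δQ = 0.173 × 5.18e+06 = 8.97e+05.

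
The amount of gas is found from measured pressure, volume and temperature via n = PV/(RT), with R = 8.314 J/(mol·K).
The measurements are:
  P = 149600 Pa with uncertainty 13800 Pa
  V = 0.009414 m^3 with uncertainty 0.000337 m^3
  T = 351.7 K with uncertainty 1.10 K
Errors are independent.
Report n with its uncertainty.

0.4816 ± 0.0477 mol

For a monomial n ∝ P, V, T^-1, fractional errors add in quadrature:
  (1·δP/P)² = (1×0.0922)² = 0.00851;  (1·δV/V)² = (1×0.0358)² = 0.00128;  (-1·δT/T)² = (-1×0.00313)² = 9.78e-06
δn/n = √(0.00980) = 0.0990
n = 0.4816 mol, so δn = 0.0990 × 0.4816 = 0.0477 mol.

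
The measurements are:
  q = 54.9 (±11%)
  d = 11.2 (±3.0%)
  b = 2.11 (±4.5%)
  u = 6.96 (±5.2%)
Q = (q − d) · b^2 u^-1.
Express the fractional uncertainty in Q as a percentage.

Let w = q − d = 43.7. δw = √(δq² + δd²) = √(36.5 + 0.113) = 6.05, so δw/w = 0.138.
Q is then a monomial in w, b, u:
δQ/Q = √((δw/w)² + (2·δb/b)² + (-1·δu/u)²) = √(0.0192 + 0.00810 + 0.00270) = 0.173

17.3%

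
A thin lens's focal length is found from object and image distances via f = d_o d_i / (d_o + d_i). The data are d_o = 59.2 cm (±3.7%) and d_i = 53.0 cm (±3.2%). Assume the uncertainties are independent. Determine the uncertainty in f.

0.680 cm

∂f/∂d_o = (d_i/(d_o+d_i))² = 0.223;  ∂f/∂d_i = (d_o/(d_o+d_i))² = 0.278
δf = √((∂f/∂d_o · δd_o)² + (∂f/∂d_i · δd_i)²) = √(0.239 + 0.223) = 0.680 cm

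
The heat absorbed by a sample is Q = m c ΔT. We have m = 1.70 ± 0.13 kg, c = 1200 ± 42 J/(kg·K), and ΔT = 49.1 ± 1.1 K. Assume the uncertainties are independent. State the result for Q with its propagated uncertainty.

(1.00 ± 0.0872) × 10^5 J

For a monomial Q ∝ m, c, ΔT, fractional errors add in quadrature:
  (1·δm/m)² = (1×0.0765)² = 0.00585;  (1·δc/c)² = (1×0.0350)² = 0.00123;  (1·δΔT/ΔT)² = (1×0.0224)² = 0.000502
δQ/Q = √(0.00757) = 0.0870
Q = 1e+05 J, so δQ = 0.0870 × 1e+05 = 8720 J.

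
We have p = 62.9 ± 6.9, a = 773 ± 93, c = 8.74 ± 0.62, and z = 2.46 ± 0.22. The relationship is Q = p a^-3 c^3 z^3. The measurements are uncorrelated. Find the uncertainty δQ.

Products/powers → add relative errors in quadrature, weighted by exponent:
  (1·δp/p)² = (1×0.110)² = 0.0120;  (-3·δa/a)² = (-3×0.120)² = 0.130;  (3·δc/c)² = (3×0.0709)² = 0.0453;  (3·δz/z)² = (3×0.0894)² = 0.0720
δQ/Q = √(0.260) = 0.509
Q = 0.00135, so δQ = 0.509 × 0.00135 = 0.000690.

0.000690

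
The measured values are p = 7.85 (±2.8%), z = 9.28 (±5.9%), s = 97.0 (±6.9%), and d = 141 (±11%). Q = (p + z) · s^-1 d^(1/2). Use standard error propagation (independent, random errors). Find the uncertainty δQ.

0.199

Let u = p + z = 17.1. δu = √(δp² + δz²) = √(0.0483 + 0.300) = 0.590, so δu/u = 0.0344.
Q is then a monomial in u, s, d:
δQ/Q = √((δu/u)² + (-1·δs/s)² + (½·δd/d)²) = √(0.00119 + 0.00476 + 0.00302) = 0.0947
Q = 2.10, so δQ = 0.0947 × 2.10 = 0.199.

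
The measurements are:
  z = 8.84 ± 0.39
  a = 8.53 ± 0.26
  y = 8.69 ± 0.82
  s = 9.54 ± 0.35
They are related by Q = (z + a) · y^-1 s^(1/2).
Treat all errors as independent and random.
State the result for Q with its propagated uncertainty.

6.17 ± 0.616

Let u = z + a = 17.4. δu = √(δz² + δa²) = √(0.152 + 0.0676) = 0.469, so δu/u = 0.0270.
Q is then a monomial in u, y, s:
δQ/Q = √((δu/u)² + (-1·δy/y)² + (½·δs/s)²) = √(0.000728 + 0.00890 + 0.000336) = 0.0998
Q = 6.17, so δQ = 0.0998 × 6.17 = 0.616.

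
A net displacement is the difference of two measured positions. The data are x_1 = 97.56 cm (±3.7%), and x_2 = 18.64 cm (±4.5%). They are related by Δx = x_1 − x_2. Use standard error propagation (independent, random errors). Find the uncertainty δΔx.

Each term contributes (cᵢ δxᵢ)² to (δΔx)²:
  (δx_1)² = 13.0;  (δx_2)² = 0.704
δΔx = √(13.7) = 3.71 cm

3.71 cm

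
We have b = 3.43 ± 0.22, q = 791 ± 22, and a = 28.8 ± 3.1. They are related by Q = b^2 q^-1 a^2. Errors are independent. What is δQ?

3.11

For a monomial Q ∝ b^2, q^-1, a^2, fractional errors add in quadrature:
  (2·δb/b)² = (2×0.0641)² = 0.0165;  (-1·δq/q)² = (-1×0.0278)² = 0.000774;  (2·δa/a)² = (2×0.108)² = 0.0463
δQ/Q = √(0.0636) = 0.252
Q = 12.3, so δQ = 0.252 × 12.3 = 3.11.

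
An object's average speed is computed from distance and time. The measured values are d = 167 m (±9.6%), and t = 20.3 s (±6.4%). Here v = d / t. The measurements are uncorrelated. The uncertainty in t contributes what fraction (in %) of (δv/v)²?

30.8%

(δv/v)² = (1·δd/d)² + (-1·δt/t)²
  d term: (1×0.0960)² = 0.00922
  t term: (-1×0.0640)² = 0.00410
Total = 0.0133. Share from t = 0.00410/0.0133 = 0.308.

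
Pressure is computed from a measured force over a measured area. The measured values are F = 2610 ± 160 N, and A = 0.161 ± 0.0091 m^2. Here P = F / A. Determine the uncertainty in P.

1350 Pa

Products/powers → add relative errors in quadrature, weighted by exponent:
  (1·δF/F)² = (1×0.0613)² = 0.00376;  (-1·δA/A)² = (-1×0.0565)² = 0.00319
δP/P = √(0.00695) = 0.0834
P = 16200 Pa, so δP = 0.0834 × 16200 = 1350 Pa.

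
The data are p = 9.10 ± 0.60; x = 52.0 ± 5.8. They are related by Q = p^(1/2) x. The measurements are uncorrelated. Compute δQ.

Products/powers → add relative errors in quadrature, weighted by exponent:
  (½·δp/p)² = (0.5×0.0659)² = 0.00109;  (1·δx/x)² = (1×0.112)² = 0.0124
δQ/Q = √(0.0135) = 0.116
Q = 157, so δQ = 0.116 × 157 = 18.2.

18.2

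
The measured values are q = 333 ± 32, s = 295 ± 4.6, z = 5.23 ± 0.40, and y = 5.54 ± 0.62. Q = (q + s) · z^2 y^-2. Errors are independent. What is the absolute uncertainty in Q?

154

Let u = q + s = 628. δu = √(δq² + δs²) = √(1020 + 21.2) = 32.3, so δu/u = 0.0515.
Q is then a monomial in u, z, y:
δQ/Q = √((δu/u)² + (2·δz/z)² + (-2·δy/y)²) = √(0.00265 + 0.0234 + 0.0501) = 0.276
Q = 560, so δQ = 0.276 × 560 = 154.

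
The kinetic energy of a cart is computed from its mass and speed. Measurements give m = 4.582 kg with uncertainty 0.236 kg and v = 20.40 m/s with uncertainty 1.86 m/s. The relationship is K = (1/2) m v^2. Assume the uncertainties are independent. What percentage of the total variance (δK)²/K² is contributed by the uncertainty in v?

(δK/K)² = (1·δm/m)² + (2·δv/v)²
  m term: (1×0.0515)² = 0.00265
  v term: (2×0.0912)² = 0.0333
Total = 0.0359. Share from v = 0.0333/0.0359 = 0.926.

92.6%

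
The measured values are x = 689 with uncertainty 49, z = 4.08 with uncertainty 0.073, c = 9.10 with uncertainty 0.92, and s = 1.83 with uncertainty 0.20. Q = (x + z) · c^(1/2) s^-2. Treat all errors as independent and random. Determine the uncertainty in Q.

Let u = x + z = 693. δu = √(δx² + δz²) = √(2400 + 0.00533) = 49.0, so δu/u = 0.0707.
Q is then a monomial in u, c, s:
δQ/Q = √((δu/u)² + (½·δc/c)² + (-2·δs/s)²) = √(0.00500 + 0.00256 + 0.0478) = 0.235
Q = 624, so δQ = 0.235 × 624 = 147.

147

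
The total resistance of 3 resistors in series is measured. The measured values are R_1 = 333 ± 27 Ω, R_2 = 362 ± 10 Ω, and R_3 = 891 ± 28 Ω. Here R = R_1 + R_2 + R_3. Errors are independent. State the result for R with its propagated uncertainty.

1590 ± 40.2 Ω

Each term contributes (cᵢ δxᵢ)² to (δR)²:
  (δR_1)² = 729;  (δR_2)² = 100;  (δR_3)² = 784
δR = √(1610) = 40.2 Ω
R = 1590 Ω.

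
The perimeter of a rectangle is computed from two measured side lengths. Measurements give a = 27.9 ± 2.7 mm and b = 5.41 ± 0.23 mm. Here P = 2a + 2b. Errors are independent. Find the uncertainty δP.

5.42 mm

Absolute uncertainties add in quadrature for a linear combination:
  (2·δa)² = 29.2;  (2·δb)² = 0.212
δP = √(29.4) = 5.42 mm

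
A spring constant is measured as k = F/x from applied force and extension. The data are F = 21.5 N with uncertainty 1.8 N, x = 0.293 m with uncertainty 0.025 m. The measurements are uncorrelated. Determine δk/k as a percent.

12.0%

Since k is a product/quotient, work with relative uncertainties:
  (1·δF/F)² = (1×0.0837)² = 0.00701;  (-1·δx/x)² = (-1×0.0853)² = 0.00728
δk/k = √(0.0143) = 0.120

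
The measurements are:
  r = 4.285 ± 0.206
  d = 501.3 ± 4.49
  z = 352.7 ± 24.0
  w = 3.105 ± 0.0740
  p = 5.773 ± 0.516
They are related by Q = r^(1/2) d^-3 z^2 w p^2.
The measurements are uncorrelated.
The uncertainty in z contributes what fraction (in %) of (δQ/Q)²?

(δQ/Q)² = (½·δr/r)² + (-3·δd/d)² + (2·δz/z)² + (1·δw/w)² + (2·δp/p)²
  r term: (0.5×0.0481)² = 0.000578
  d term: (-3×0.00896)² = 0.000722
  z term: (2×0.0680)² = 0.0185
  w term: (1×0.0238)² = 0.000568
  p term: (2×0.0894)² = 0.0320
Total = 0.0523. Share from z = 0.0185/0.0523 = 0.354.

35.4%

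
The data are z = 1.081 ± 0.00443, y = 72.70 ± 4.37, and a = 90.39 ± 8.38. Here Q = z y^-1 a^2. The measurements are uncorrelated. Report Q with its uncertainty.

121.5 ± 23.7

Each factor contributes (exponent × relative error)² to (δQ/Q)²:
  (1·δz/z)² = (1×0.00410)² = 1.68e-05;  (-1·δy/y)² = (-1×0.0601)² = 0.00361;  (2·δa/a)² = (2×0.0927)² = 0.0344
δQ/Q = √(0.0380) = 0.195
Q = 121.5, so δQ = 0.195 × 121.5 = 23.7.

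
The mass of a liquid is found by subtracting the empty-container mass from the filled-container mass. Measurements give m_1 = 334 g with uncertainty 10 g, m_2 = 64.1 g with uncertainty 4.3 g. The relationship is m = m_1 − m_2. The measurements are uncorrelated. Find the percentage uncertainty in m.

4.03%

For a sum/difference, combine absolute errors in quadrature:
  (δm_1)² = 100;  (δm_2)² = 18.5
δm = √(118) = 10.9 g
m = 270 g, so δm/m = 10.9/270 = 0.0403.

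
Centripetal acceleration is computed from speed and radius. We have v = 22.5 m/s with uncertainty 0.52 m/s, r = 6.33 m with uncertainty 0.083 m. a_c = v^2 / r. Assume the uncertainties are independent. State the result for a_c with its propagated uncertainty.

a_c is a product of powers, so relative uncertainties combine in quadrature:
  (2·δv/v)² = (2×0.0231)² = 0.00214;  (-1·δr/r)² = (-1×0.0131)² = 0.000172
δa_c/a_c = √(0.00231) = 0.0480
a_c = 80.0 m/s^2, so δa_c = 0.0480 × 80.0 = 3.84 m/s^2.

80.0 ± 3.84 m/s^2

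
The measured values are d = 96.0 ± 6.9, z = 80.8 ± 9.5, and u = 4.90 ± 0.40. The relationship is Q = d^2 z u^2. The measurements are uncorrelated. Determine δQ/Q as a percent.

24.7%

Each factor contributes (exponent × relative error)² to (δQ/Q)²:
  (2·δd/d)² = (2×0.0719)² = 0.0207;  (1·δz/z)² = (1×0.118)² = 0.0138;  (2·δu/u)² = (2×0.0816)² = 0.0267
δQ/Q = √(0.0611) = 0.247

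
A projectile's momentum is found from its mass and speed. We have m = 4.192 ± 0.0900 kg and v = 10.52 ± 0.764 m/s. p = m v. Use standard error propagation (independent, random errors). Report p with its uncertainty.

44.10 ± 3.34 kg·m/s

For a monomial p ∝ m, v, fractional errors add in quadrature:
  (1·δm/m)² = (1×0.0215)² = 0.000461;  (1·δv/v)² = (1×0.0726)² = 0.00527
δp/p = √(0.00574) = 0.0757
p = 44.10 kg·m/s, so δp = 0.0757 × 44.10 = 3.34 kg·m/s.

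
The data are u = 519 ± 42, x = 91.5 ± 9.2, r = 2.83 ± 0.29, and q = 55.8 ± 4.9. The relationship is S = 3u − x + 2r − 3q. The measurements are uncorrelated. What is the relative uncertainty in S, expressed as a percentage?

Each term contributes (cᵢ δxᵢ)² to (δS)²:
  (3·δu)² = 15900;  (δx)² = 84.6;  (2·δr)² = 0.336;  (3·δq)² = 216
δS = √(16200) = 127
S = 1300, so δS/S = 127/1300 = 0.0976.

9.76%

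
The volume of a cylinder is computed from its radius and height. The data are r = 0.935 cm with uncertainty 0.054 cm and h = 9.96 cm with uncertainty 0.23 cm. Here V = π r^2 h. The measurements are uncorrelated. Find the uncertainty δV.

V is a product of powers, so relative uncertainties combine in quadrature:
  (2·δr/r)² = (2×0.0578)² = 0.0133;  (1·δh/h)² = (1×0.0231)² = 0.000533
δV/V = √(0.0139) = 0.118
V = 27.4 cm^3, so δV = 0.118 × 27.4 = 3.22 cm^3.

3.22 cm^3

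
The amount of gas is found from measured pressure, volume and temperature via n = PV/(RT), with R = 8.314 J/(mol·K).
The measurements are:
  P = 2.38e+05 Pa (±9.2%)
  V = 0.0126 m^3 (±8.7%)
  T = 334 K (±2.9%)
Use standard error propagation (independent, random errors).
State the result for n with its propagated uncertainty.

Products/powers → add relative errors in quadrature, weighted by exponent:
  (1·δP/P)² = (1×0.0920)² = 0.00846;  (1·δV/V)² = (1×0.0870)² = 0.00757;  (-1·δT/T)² = (-1×0.0290)² = 0.000841
δn/n = √(0.0169) = 0.130
n = 1.08 mol, so δn = 0.130 × 1.08 = 0.140 mol.

1.08 ± 0.140 mol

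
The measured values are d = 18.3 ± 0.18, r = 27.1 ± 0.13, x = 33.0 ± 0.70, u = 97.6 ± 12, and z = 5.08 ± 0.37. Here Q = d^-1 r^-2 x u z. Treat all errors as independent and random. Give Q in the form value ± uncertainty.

Each factor contributes (exponent × relative error)² to (δQ/Q)²:
  (-1·δd/d)² = (-1×0.00984)² = 9.67e-05;  (-2·δr/r)² = (-2×0.00480)² = 9.2e-05;  (1·δx/x)² = (1×0.0212)² = 0.000450;  (1·δu/u)² = (1×0.123)² = 0.0151;  (1·δz/z)² = (1×0.0728)² = 0.00530
δQ/Q = √(0.0211) = 0.145
Q = 1.22, so δQ = 0.145 × 1.22 = 0.177.

1.22 ± 0.177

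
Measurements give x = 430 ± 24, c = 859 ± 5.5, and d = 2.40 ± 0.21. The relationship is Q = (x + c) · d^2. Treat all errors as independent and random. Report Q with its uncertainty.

7420 ± 1310

Let u = x + c = 1290. δu = √(δx² + δc²) = √(576 + 30.2) = 24.6, so δu/u = 0.0191.
Q is then a monomial in u, d:
δQ/Q = √((δu/u)² + (2·δd/d)²) = √(0.000365 + 0.0306) = 0.176
Q = 7420, so δQ = 0.176 × 7420 = 1310.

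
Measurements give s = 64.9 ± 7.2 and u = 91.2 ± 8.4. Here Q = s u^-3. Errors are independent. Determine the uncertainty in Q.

Since Q is a product/quotient, work with relative uncertainties:
  (1·δs/s)² = (1×0.111)² = 0.0123;  (-3·δu/u)² = (-3×0.0921)² = 0.0764
δQ/Q = √(0.0887) = 0.298
Q = 8.56e-05, so δQ = 0.298 × 8.56e-05 = 2.55e-05.

2.55e-05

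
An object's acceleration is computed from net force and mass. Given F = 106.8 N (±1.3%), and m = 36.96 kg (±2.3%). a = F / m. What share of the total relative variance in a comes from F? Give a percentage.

24.2%

(δa/a)² = (1·δF/F)² + (-1·δm/m)²
  F term: (1×0.0130)² = 0.000169
  m term: (-1×0.0230)² = 0.000529
Total = 0.000698. Share from F = 0.000169/0.000698 = 0.242.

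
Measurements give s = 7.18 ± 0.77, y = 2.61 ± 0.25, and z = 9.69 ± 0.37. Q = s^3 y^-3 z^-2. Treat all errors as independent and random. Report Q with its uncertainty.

0.222 ± 0.0971

Each factor contributes (exponent × relative error)² to (δQ/Q)²:
  (3·δs/s)² = (3×0.107)² = 0.104;  (-3·δy/y)² = (-3×0.0958)² = 0.0826;  (-2·δz/z)² = (-2×0.0382)² = 0.00583
δQ/Q = √(0.192) = 0.438
Q = 0.222, so δQ = 0.438 × 0.222 = 0.0971.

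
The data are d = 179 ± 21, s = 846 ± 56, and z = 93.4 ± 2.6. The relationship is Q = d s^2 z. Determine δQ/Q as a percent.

Products/powers → add relative errors in quadrature, weighted by exponent:
  (1·δd/d)² = (1×0.117)² = 0.0138;  (2·δs/s)² = (2×0.0662)² = 0.0175;  (1·δz/z)² = (1×0.0278)² = 0.000775
δQ/Q = √(0.0321) = 0.179

17.9%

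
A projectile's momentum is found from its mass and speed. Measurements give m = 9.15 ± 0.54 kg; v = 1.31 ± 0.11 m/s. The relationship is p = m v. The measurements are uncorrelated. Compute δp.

1.23 kg·m/s

p is a product of powers, so relative uncertainties combine in quadrature:
  (1·δm/m)² = (1×0.0590)² = 0.00348;  (1·δv/v)² = (1×0.0840)² = 0.00705
δp/p = √(0.0105) = 0.103
p = 12.0 kg·m/s, so δp = 0.103 × 12.0 = 1.23 kg·m/s.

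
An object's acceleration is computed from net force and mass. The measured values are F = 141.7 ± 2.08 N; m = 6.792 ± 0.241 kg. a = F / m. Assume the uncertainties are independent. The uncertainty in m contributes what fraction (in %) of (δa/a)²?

(δa/a)² = (1·δF/F)² + (-1·δm/m)²
  F term: (1×0.0147)² = 0.000215
  m term: (-1×0.0355)² = 0.00126
Total = 0.00147. Share from m = 0.00126/0.00147 = 0.854.

85.4%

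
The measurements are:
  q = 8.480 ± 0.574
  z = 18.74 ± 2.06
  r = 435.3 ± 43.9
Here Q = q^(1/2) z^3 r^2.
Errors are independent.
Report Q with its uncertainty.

Each factor contributes (exponent × relative error)² to (δQ/Q)²:
  (½·δq/q)² = (0.5×0.0677)² = 0.00115;  (3·δz/z)² = (3×0.110)² = 0.109;  (2·δr/r)² = (2×0.101)² = 0.0407
δQ/Q = √(0.151) = 0.388
Q = 3.631e+09, so δQ = 0.388 × 3.631e+09 = 1.41e+09.

(3.631 ± 1.41) × 10^9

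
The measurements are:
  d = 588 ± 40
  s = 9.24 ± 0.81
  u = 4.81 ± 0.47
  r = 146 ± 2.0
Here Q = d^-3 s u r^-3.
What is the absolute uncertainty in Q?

1.73e-14

Relative error in a monomial: (δQ/Q)² = Σ (nᵢ · δxᵢ/xᵢ)².
  (-3·δd/d)² = (-3×0.0680)² = 0.0416;  (1·δs/s)² = (1×0.0877)² = 0.00768;  (1·δu/u)² = (1×0.0977)² = 0.00955;  (-3·δr/r)² = (-3×0.0137)² = 0.00169
δQ/Q = √(0.0606) = 0.246
Q = 7.02e-14, so δQ = 0.246 × 7.02e-14 = 1.73e-14.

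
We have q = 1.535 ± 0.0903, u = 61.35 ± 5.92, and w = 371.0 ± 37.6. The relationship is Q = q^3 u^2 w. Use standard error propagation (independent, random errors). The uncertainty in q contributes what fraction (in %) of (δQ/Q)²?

(δQ/Q)² = (3·δq/q)² + (2·δu/u)² + (1·δw/w)²
  q term: (3×0.0588)² = 0.0311
  u term: (2×0.0965)² = 0.0372
  w term: (1×0.101)² = 0.0103
Total = 0.0787. Share from q = 0.0311/0.0787 = 0.396.

39.6%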